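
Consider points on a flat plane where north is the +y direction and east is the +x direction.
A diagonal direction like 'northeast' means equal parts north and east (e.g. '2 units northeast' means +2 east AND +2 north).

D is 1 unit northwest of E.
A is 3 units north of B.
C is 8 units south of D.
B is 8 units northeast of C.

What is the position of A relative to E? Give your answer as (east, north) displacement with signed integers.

Place E at the origin (east=0, north=0).
  D is 1 unit northwest of E: delta (east=-1, north=+1); D at (east=-1, north=1).
  C is 8 units south of D: delta (east=+0, north=-8); C at (east=-1, north=-7).
  B is 8 units northeast of C: delta (east=+8, north=+8); B at (east=7, north=1).
  A is 3 units north of B: delta (east=+0, north=+3); A at (east=7, north=4).
Therefore A relative to E: (east=7, north=4).

Answer: A is at (east=7, north=4) relative to E.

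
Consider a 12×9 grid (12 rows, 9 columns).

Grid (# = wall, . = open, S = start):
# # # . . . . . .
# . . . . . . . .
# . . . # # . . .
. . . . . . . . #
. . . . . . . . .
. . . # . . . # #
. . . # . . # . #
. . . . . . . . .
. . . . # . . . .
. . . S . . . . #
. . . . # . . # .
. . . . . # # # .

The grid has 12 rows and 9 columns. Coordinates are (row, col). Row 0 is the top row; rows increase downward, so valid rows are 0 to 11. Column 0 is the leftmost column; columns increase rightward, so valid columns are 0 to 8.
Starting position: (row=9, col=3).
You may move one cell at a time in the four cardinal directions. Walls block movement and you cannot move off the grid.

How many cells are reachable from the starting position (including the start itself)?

BFS flood-fill from (row=9, col=3):
  Distance 0: (row=9, col=3)
  Distance 1: (row=8, col=3), (row=9, col=2), (row=9, col=4), (row=10, col=3)
  Distance 2: (row=7, col=3), (row=8, col=2), (row=9, col=1), (row=9, col=5), (row=10, col=2), (row=11, col=3)
  Distance 3: (row=7, col=2), (row=7, col=4), (row=8, col=1), (row=8, col=5), (row=9, col=0), (row=9, col=6), (row=10, col=1), (row=10, col=5), (row=11, col=2), (row=11, col=4)
  Distance 4: (row=6, col=2), (row=6, col=4), (row=7, col=1), (row=7, col=5), (row=8, col=0), (row=8, col=6), (row=9, col=7), (row=10, col=0), (row=10, col=6), (row=11, col=1)
  Distance 5: (row=5, col=2), (row=5, col=4), (row=6, col=1), (row=6, col=5), (row=7, col=0), (row=7, col=6), (row=8, col=7), (row=11, col=0)
  Distance 6: (row=4, col=2), (row=4, col=4), (row=5, col=1), (row=5, col=5), (row=6, col=0), (row=7, col=7), (row=8, col=8)
  Distance 7: (row=3, col=2), (row=3, col=4), (row=4, col=1), (row=4, col=3), (row=4, col=5), (row=5, col=0), (row=5, col=6), (row=6, col=7), (row=7, col=8)
  Distance 8: (row=2, col=2), (row=3, col=1), (row=3, col=3), (row=3, col=5), (row=4, col=0), (row=4, col=6)
  Distance 9: (row=1, col=2), (row=2, col=1), (row=2, col=3), (row=3, col=0), (row=3, col=6), (row=4, col=7)
  Distance 10: (row=1, col=1), (row=1, col=3), (row=2, col=6), (row=3, col=7), (row=4, col=8)
  Distance 11: (row=0, col=3), (row=1, col=4), (row=1, col=6), (row=2, col=7)
  Distance 12: (row=0, col=4), (row=0, col=6), (row=1, col=5), (row=1, col=7), (row=2, col=8)
  Distance 13: (row=0, col=5), (row=0, col=7), (row=1, col=8)
  Distance 14: (row=0, col=8)
Total reachable: 85 (grid has 87 open cells total)

Answer: Reachable cells: 85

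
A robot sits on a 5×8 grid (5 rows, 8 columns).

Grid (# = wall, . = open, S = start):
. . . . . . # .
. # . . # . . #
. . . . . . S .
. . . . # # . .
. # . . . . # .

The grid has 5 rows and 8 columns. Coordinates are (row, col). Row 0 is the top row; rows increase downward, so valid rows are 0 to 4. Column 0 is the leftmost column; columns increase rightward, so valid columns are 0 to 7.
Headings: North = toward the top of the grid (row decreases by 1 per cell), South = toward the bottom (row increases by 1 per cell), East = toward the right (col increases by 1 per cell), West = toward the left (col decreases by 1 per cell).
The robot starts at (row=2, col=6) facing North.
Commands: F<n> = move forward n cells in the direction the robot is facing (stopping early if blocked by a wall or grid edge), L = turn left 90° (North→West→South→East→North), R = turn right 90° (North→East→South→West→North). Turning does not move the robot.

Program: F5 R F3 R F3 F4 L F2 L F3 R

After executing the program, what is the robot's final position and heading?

Start: (row=2, col=6), facing North
  F5: move forward 1/5 (blocked), now at (row=1, col=6)
  R: turn right, now facing East
  F3: move forward 0/3 (blocked), now at (row=1, col=6)
  R: turn right, now facing South
  F3: move forward 2/3 (blocked), now at (row=3, col=6)
  F4: move forward 0/4 (blocked), now at (row=3, col=6)
  L: turn left, now facing East
  F2: move forward 1/2 (blocked), now at (row=3, col=7)
  L: turn left, now facing North
  F3: move forward 1/3 (blocked), now at (row=2, col=7)
  R: turn right, now facing East
Final: (row=2, col=7), facing East

Answer: Final position: (row=2, col=7), facing East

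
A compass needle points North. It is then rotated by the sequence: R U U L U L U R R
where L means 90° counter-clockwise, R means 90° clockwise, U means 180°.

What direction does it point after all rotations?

Start: North
  R (right (90° clockwise)) -> East
  U (U-turn (180°)) -> West
  U (U-turn (180°)) -> East
  L (left (90° counter-clockwise)) -> North
  U (U-turn (180°)) -> South
  L (left (90° counter-clockwise)) -> East
  U (U-turn (180°)) -> West
  R (right (90° clockwise)) -> North
  R (right (90° clockwise)) -> East
Final: East

Answer: Final heading: East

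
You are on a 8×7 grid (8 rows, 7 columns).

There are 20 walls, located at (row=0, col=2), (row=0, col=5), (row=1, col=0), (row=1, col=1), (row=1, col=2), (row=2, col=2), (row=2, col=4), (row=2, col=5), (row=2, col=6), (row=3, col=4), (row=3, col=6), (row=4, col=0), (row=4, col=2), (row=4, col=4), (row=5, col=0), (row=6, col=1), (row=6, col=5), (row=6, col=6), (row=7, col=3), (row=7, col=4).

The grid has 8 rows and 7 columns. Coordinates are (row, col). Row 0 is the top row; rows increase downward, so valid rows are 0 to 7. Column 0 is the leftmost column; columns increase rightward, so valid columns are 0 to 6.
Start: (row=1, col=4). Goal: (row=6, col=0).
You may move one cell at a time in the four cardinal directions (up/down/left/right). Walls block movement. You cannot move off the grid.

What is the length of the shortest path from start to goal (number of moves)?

BFS from (row=1, col=4) until reaching (row=6, col=0):
  Distance 0: (row=1, col=4)
  Distance 1: (row=0, col=4), (row=1, col=3), (row=1, col=5)
  Distance 2: (row=0, col=3), (row=1, col=6), (row=2, col=3)
  Distance 3: (row=0, col=6), (row=3, col=3)
  Distance 4: (row=3, col=2), (row=4, col=3)
  Distance 5: (row=3, col=1), (row=5, col=3)
  Distance 6: (row=2, col=1), (row=3, col=0), (row=4, col=1), (row=5, col=2), (row=5, col=4), (row=6, col=3)
  Distance 7: (row=2, col=0), (row=5, col=1), (row=5, col=5), (row=6, col=2), (row=6, col=4)
  Distance 8: (row=4, col=5), (row=5, col=6), (row=7, col=2)
  Distance 9: (row=3, col=5), (row=4, col=6), (row=7, col=1)
  Distance 10: (row=7, col=0)
  Distance 11: (row=6, col=0)  <- goal reached here
One shortest path (11 moves): (row=1, col=4) -> (row=1, col=3) -> (row=2, col=3) -> (row=3, col=3) -> (row=4, col=3) -> (row=5, col=3) -> (row=5, col=2) -> (row=6, col=2) -> (row=7, col=2) -> (row=7, col=1) -> (row=7, col=0) -> (row=6, col=0)

Answer: Shortest path length: 11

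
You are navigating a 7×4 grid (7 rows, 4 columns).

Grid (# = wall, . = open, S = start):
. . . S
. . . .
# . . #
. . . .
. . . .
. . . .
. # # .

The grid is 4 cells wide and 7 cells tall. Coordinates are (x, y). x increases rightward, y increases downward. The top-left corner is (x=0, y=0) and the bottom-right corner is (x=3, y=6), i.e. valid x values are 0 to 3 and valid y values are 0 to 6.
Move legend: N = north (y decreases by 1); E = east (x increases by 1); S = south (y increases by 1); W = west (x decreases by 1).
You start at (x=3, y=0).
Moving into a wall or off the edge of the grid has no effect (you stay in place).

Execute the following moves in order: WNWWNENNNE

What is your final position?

Start: (x=3, y=0)
  W (west): (x=3, y=0) -> (x=2, y=0)
  N (north): blocked, stay at (x=2, y=0)
  W (west): (x=2, y=0) -> (x=1, y=0)
  W (west): (x=1, y=0) -> (x=0, y=0)
  N (north): blocked, stay at (x=0, y=0)
  E (east): (x=0, y=0) -> (x=1, y=0)
  [×3]N (north): blocked, stay at (x=1, y=0)
  E (east): (x=1, y=0) -> (x=2, y=0)
Final: (x=2, y=0)

Answer: Final position: (x=2, y=0)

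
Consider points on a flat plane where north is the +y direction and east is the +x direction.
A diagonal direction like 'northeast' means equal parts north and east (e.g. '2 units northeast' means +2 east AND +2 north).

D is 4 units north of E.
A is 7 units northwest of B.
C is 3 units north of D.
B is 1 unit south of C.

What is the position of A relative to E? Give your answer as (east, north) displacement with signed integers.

Place E at the origin (east=0, north=0).
  D is 4 units north of E: delta (east=+0, north=+4); D at (east=0, north=4).
  C is 3 units north of D: delta (east=+0, north=+3); C at (east=0, north=7).
  B is 1 unit south of C: delta (east=+0, north=-1); B at (east=0, north=6).
  A is 7 units northwest of B: delta (east=-7, north=+7); A at (east=-7, north=13).
Therefore A relative to E: (east=-7, north=13).

Answer: A is at (east=-7, north=13) relative to E.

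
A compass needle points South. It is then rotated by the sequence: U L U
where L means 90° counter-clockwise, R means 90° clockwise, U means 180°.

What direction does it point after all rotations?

Answer: Final heading: East

Derivation:
Start: South
  U (U-turn (180°)) -> North
  L (left (90° counter-clockwise)) -> West
  U (U-turn (180°)) -> East
Final: East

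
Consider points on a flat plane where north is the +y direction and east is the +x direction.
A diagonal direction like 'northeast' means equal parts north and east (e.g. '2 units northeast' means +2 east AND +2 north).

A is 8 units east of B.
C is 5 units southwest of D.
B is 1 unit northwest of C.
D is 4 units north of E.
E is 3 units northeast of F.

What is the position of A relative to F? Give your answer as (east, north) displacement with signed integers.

Answer: A is at (east=5, north=3) relative to F.

Derivation:
Place F at the origin (east=0, north=0).
  E is 3 units northeast of F: delta (east=+3, north=+3); E at (east=3, north=3).
  D is 4 units north of E: delta (east=+0, north=+4); D at (east=3, north=7).
  C is 5 units southwest of D: delta (east=-5, north=-5); C at (east=-2, north=2).
  B is 1 unit northwest of C: delta (east=-1, north=+1); B at (east=-3, north=3).
  A is 8 units east of B: delta (east=+8, north=+0); A at (east=5, north=3).
Therefore A relative to F: (east=5, north=3).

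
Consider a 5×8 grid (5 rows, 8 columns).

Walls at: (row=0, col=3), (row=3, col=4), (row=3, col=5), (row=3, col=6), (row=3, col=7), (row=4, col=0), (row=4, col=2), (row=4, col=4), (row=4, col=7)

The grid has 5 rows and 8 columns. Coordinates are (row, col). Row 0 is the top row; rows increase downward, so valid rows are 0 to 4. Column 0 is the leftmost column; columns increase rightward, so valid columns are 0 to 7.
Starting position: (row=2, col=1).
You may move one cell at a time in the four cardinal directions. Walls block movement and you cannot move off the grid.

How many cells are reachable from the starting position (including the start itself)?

BFS flood-fill from (row=2, col=1):
  Distance 0: (row=2, col=1)
  Distance 1: (row=1, col=1), (row=2, col=0), (row=2, col=2), (row=3, col=1)
  Distance 2: (row=0, col=1), (row=1, col=0), (row=1, col=2), (row=2, col=3), (row=3, col=0), (row=3, col=2), (row=4, col=1)
  Distance 3: (row=0, col=0), (row=0, col=2), (row=1, col=3), (row=2, col=4), (row=3, col=3)
  Distance 4: (row=1, col=4), (row=2, col=5), (row=4, col=3)
  Distance 5: (row=0, col=4), (row=1, col=5), (row=2, col=6)
  Distance 6: (row=0, col=5), (row=1, col=6), (row=2, col=7)
  Distance 7: (row=0, col=6), (row=1, col=7)
  Distance 8: (row=0, col=7)
Total reachable: 29 (grid has 31 open cells total)

Answer: Reachable cells: 29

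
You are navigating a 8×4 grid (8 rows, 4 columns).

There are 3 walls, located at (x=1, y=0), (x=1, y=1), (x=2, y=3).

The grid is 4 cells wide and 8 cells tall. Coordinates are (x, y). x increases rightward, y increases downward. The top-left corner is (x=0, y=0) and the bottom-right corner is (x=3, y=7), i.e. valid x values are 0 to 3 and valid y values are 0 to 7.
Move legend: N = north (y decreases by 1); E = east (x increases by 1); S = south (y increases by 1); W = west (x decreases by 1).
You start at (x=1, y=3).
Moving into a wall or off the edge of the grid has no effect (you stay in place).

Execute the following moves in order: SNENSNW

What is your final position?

Start: (x=1, y=3)
  S (south): (x=1, y=3) -> (x=1, y=4)
  N (north): (x=1, y=4) -> (x=1, y=3)
  E (east): blocked, stay at (x=1, y=3)
  N (north): (x=1, y=3) -> (x=1, y=2)
  S (south): (x=1, y=2) -> (x=1, y=3)
  N (north): (x=1, y=3) -> (x=1, y=2)
  W (west): (x=1, y=2) -> (x=0, y=2)
Final: (x=0, y=2)

Answer: Final position: (x=0, y=2)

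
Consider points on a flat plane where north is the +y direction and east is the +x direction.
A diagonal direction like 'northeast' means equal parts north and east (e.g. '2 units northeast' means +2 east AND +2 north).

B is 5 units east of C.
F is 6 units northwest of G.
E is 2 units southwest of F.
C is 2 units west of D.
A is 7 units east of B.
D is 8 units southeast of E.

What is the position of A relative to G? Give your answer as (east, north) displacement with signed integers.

Answer: A is at (east=10, north=-4) relative to G.

Derivation:
Place G at the origin (east=0, north=0).
  F is 6 units northwest of G: delta (east=-6, north=+6); F at (east=-6, north=6).
  E is 2 units southwest of F: delta (east=-2, north=-2); E at (east=-8, north=4).
  D is 8 units southeast of E: delta (east=+8, north=-8); D at (east=0, north=-4).
  C is 2 units west of D: delta (east=-2, north=+0); C at (east=-2, north=-4).
  B is 5 units east of C: delta (east=+5, north=+0); B at (east=3, north=-4).
  A is 7 units east of B: delta (east=+7, north=+0); A at (east=10, north=-4).
Therefore A relative to G: (east=10, north=-4).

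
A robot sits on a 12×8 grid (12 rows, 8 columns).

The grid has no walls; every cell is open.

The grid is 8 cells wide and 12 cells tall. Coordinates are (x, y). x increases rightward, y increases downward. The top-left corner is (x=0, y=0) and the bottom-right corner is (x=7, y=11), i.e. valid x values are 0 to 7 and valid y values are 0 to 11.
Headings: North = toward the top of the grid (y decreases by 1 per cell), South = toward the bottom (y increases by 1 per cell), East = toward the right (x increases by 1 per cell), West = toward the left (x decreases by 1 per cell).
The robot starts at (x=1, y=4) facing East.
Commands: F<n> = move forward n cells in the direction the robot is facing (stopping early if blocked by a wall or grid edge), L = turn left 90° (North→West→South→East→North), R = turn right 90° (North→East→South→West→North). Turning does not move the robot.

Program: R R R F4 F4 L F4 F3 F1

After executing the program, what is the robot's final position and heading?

Start: (x=1, y=4), facing East
  R: turn right, now facing South
  R: turn right, now facing West
  R: turn right, now facing North
  F4: move forward 4, now at (x=1, y=0)
  F4: move forward 0/4 (blocked), now at (x=1, y=0)
  L: turn left, now facing West
  F4: move forward 1/4 (blocked), now at (x=0, y=0)
  F3: move forward 0/3 (blocked), now at (x=0, y=0)
  F1: move forward 0/1 (blocked), now at (x=0, y=0)
Final: (x=0, y=0), facing West

Answer: Final position: (x=0, y=0), facing West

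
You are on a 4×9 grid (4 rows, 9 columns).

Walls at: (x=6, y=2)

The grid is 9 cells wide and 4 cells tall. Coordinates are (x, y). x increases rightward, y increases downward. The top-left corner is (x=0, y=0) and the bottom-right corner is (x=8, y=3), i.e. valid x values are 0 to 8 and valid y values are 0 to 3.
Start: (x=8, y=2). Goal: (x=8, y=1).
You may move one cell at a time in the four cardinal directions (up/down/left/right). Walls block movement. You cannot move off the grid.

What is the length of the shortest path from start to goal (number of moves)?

Answer: Shortest path length: 1

Derivation:
BFS from (x=8, y=2) until reaching (x=8, y=1):
  Distance 0: (x=8, y=2)
  Distance 1: (x=8, y=1), (x=7, y=2), (x=8, y=3)  <- goal reached here
One shortest path (1 moves): (x=8, y=2) -> (x=8, y=1)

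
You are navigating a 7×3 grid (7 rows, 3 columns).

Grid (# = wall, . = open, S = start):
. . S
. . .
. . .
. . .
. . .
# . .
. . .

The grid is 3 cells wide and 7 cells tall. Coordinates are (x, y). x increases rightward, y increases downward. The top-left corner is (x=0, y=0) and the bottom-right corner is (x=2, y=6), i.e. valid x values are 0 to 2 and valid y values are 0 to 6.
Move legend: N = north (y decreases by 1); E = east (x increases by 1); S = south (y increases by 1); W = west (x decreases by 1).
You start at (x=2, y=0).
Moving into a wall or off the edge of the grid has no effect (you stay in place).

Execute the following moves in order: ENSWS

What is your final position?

Start: (x=2, y=0)
  E (east): blocked, stay at (x=2, y=0)
  N (north): blocked, stay at (x=2, y=0)
  S (south): (x=2, y=0) -> (x=2, y=1)
  W (west): (x=2, y=1) -> (x=1, y=1)
  S (south): (x=1, y=1) -> (x=1, y=2)
Final: (x=1, y=2)

Answer: Final position: (x=1, y=2)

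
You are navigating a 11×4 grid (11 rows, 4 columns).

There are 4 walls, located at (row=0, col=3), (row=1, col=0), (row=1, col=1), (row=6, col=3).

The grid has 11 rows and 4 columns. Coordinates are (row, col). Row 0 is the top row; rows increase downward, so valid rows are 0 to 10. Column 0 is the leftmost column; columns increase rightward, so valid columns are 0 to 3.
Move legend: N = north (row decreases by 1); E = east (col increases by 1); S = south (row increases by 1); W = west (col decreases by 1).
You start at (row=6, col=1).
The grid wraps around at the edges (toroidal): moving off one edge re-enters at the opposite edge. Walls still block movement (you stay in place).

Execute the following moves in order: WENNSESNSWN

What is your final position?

Answer: Final position: (row=5, col=1)

Derivation:
Start: (row=6, col=1)
  W (west): (row=6, col=1) -> (row=6, col=0)
  E (east): (row=6, col=0) -> (row=6, col=1)
  N (north): (row=6, col=1) -> (row=5, col=1)
  N (north): (row=5, col=1) -> (row=4, col=1)
  S (south): (row=4, col=1) -> (row=5, col=1)
  E (east): (row=5, col=1) -> (row=5, col=2)
  S (south): (row=5, col=2) -> (row=6, col=2)
  N (north): (row=6, col=2) -> (row=5, col=2)
  S (south): (row=5, col=2) -> (row=6, col=2)
  W (west): (row=6, col=2) -> (row=6, col=1)
  N (north): (row=6, col=1) -> (row=5, col=1)
Final: (row=5, col=1)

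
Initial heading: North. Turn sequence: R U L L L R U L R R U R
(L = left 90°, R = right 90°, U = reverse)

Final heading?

Start: North
  R (right (90° clockwise)) -> East
  U (U-turn (180°)) -> West
  L (left (90° counter-clockwise)) -> South
  L (left (90° counter-clockwise)) -> East
  L (left (90° counter-clockwise)) -> North
  R (right (90° clockwise)) -> East
  U (U-turn (180°)) -> West
  L (left (90° counter-clockwise)) -> South
  R (right (90° clockwise)) -> West
  R (right (90° clockwise)) -> North
  U (U-turn (180°)) -> South
  R (right (90° clockwise)) -> West
Final: West

Answer: Final heading: West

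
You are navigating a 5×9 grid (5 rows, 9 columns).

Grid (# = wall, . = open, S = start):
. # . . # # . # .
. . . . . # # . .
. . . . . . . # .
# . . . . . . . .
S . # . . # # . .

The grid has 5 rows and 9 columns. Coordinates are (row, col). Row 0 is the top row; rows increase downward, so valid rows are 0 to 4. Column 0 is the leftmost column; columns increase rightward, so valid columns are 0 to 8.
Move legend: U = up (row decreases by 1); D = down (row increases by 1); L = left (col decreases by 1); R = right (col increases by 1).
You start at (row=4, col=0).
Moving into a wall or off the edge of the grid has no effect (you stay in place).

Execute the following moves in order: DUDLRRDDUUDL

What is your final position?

Answer: Final position: (row=3, col=1)

Derivation:
Start: (row=4, col=0)
  D (down): blocked, stay at (row=4, col=0)
  U (up): blocked, stay at (row=4, col=0)
  D (down): blocked, stay at (row=4, col=0)
  L (left): blocked, stay at (row=4, col=0)
  R (right): (row=4, col=0) -> (row=4, col=1)
  R (right): blocked, stay at (row=4, col=1)
  D (down): blocked, stay at (row=4, col=1)
  D (down): blocked, stay at (row=4, col=1)
  U (up): (row=4, col=1) -> (row=3, col=1)
  U (up): (row=3, col=1) -> (row=2, col=1)
  D (down): (row=2, col=1) -> (row=3, col=1)
  L (left): blocked, stay at (row=3, col=1)
Final: (row=3, col=1)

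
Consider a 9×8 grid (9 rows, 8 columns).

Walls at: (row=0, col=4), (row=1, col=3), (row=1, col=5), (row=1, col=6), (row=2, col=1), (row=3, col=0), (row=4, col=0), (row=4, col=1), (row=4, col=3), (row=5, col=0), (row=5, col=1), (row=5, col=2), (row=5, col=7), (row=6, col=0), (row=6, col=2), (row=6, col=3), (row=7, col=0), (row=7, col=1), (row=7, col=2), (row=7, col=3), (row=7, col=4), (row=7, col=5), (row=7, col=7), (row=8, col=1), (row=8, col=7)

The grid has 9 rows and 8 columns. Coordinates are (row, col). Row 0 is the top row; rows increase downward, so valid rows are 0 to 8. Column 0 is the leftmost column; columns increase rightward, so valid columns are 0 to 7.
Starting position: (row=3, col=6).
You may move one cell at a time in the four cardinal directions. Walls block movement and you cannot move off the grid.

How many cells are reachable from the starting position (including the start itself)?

BFS flood-fill from (row=3, col=6):
  Distance 0: (row=3, col=6)
  Distance 1: (row=2, col=6), (row=3, col=5), (row=3, col=7), (row=4, col=6)
  Distance 2: (row=2, col=5), (row=2, col=7), (row=3, col=4), (row=4, col=5), (row=4, col=7), (row=5, col=6)
  Distance 3: (row=1, col=7), (row=2, col=4), (row=3, col=3), (row=4, col=4), (row=5, col=5), (row=6, col=6)
  Distance 4: (row=0, col=7), (row=1, col=4), (row=2, col=3), (row=3, col=2), (row=5, col=4), (row=6, col=5), (row=6, col=7), (row=7, col=6)
  Distance 5: (row=0, col=6), (row=2, col=2), (row=3, col=1), (row=4, col=2), (row=5, col=3), (row=6, col=4), (row=8, col=6)
  Distance 6: (row=0, col=5), (row=1, col=2), (row=8, col=5)
  Distance 7: (row=0, col=2), (row=1, col=1), (row=8, col=4)
  Distance 8: (row=0, col=1), (row=0, col=3), (row=1, col=0), (row=8, col=3)
  Distance 9: (row=0, col=0), (row=2, col=0), (row=8, col=2)
Total reachable: 45 (grid has 47 open cells total)

Answer: Reachable cells: 45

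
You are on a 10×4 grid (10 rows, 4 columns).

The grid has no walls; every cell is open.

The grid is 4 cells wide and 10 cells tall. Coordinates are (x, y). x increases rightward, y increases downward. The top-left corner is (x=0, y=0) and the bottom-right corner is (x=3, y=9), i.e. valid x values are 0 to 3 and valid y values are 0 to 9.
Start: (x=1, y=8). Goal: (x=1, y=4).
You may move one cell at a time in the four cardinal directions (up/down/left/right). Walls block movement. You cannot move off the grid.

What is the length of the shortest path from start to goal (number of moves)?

BFS from (x=1, y=8) until reaching (x=1, y=4):
  Distance 0: (x=1, y=8)
  Distance 1: (x=1, y=7), (x=0, y=8), (x=2, y=8), (x=1, y=9)
  Distance 2: (x=1, y=6), (x=0, y=7), (x=2, y=7), (x=3, y=8), (x=0, y=9), (x=2, y=9)
  Distance 3: (x=1, y=5), (x=0, y=6), (x=2, y=6), (x=3, y=7), (x=3, y=9)
  Distance 4: (x=1, y=4), (x=0, y=5), (x=2, y=5), (x=3, y=6)  <- goal reached here
One shortest path (4 moves): (x=1, y=8) -> (x=1, y=7) -> (x=1, y=6) -> (x=1, y=5) -> (x=1, y=4)

Answer: Shortest path length: 4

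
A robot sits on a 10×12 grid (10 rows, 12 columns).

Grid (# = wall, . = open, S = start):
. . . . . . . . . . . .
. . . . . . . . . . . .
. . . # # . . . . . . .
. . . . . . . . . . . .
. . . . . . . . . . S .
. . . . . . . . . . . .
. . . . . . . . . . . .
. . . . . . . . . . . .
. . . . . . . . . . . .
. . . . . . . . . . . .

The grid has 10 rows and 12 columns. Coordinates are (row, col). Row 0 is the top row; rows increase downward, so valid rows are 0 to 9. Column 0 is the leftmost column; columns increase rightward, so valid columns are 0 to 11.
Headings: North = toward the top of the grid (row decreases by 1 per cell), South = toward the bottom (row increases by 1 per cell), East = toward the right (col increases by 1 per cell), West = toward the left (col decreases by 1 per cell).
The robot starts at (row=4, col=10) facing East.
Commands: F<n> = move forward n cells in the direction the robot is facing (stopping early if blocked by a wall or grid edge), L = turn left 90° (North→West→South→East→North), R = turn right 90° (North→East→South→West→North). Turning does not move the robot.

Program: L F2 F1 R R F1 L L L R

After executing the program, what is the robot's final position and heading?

Answer: Final position: (row=2, col=10), facing North

Derivation:
Start: (row=4, col=10), facing East
  L: turn left, now facing North
  F2: move forward 2, now at (row=2, col=10)
  F1: move forward 1, now at (row=1, col=10)
  R: turn right, now facing East
  R: turn right, now facing South
  F1: move forward 1, now at (row=2, col=10)
  L: turn left, now facing East
  L: turn left, now facing North
  L: turn left, now facing West
  R: turn right, now facing North
Final: (row=2, col=10), facing North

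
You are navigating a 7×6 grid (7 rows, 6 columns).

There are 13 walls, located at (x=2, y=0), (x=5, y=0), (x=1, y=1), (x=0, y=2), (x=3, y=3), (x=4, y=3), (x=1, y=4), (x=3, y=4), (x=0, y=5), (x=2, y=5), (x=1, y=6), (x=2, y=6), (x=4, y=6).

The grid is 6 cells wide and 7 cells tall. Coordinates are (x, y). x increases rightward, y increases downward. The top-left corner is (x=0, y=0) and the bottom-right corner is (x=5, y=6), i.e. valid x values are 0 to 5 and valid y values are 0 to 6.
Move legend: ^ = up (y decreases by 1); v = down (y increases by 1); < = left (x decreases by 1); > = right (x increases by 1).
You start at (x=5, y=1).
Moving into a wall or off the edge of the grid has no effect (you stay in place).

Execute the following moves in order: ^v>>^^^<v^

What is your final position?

Start: (x=5, y=1)
  ^ (up): blocked, stay at (x=5, y=1)
  v (down): (x=5, y=1) -> (x=5, y=2)
  > (right): blocked, stay at (x=5, y=2)
  > (right): blocked, stay at (x=5, y=2)
  ^ (up): (x=5, y=2) -> (x=5, y=1)
  ^ (up): blocked, stay at (x=5, y=1)
  ^ (up): blocked, stay at (x=5, y=1)
  < (left): (x=5, y=1) -> (x=4, y=1)
  v (down): (x=4, y=1) -> (x=4, y=2)
  ^ (up): (x=4, y=2) -> (x=4, y=1)
Final: (x=4, y=1)

Answer: Final position: (x=4, y=1)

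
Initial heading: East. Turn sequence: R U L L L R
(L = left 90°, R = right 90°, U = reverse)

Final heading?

Answer: Final heading: South

Derivation:
Start: East
  R (right (90° clockwise)) -> South
  U (U-turn (180°)) -> North
  L (left (90° counter-clockwise)) -> West
  L (left (90° counter-clockwise)) -> South
  L (left (90° counter-clockwise)) -> East
  R (right (90° clockwise)) -> South
Final: South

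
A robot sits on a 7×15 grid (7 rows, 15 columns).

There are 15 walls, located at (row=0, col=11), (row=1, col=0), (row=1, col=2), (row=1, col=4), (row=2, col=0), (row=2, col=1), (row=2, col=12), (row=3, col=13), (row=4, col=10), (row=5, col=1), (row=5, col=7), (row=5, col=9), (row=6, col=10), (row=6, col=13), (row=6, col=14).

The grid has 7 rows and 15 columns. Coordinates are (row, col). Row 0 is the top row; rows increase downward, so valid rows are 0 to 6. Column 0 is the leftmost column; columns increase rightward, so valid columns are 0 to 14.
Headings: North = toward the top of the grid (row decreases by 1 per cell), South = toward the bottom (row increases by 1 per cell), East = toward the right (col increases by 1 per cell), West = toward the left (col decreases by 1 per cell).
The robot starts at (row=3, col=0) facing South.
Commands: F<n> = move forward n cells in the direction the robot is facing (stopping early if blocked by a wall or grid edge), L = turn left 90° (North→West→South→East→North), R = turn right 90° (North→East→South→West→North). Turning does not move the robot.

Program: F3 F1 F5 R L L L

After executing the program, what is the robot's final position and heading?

Start: (row=3, col=0), facing South
  F3: move forward 3, now at (row=6, col=0)
  F1: move forward 0/1 (blocked), now at (row=6, col=0)
  F5: move forward 0/5 (blocked), now at (row=6, col=0)
  R: turn right, now facing West
  L: turn left, now facing South
  L: turn left, now facing East
  L: turn left, now facing North
Final: (row=6, col=0), facing North

Answer: Final position: (row=6, col=0), facing North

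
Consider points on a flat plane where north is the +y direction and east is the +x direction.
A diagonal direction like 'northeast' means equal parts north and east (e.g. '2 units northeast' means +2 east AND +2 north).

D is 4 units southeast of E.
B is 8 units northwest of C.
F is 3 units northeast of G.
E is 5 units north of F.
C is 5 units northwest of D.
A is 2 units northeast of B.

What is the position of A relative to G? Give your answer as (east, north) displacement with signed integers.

Place G at the origin (east=0, north=0).
  F is 3 units northeast of G: delta (east=+3, north=+3); F at (east=3, north=3).
  E is 5 units north of F: delta (east=+0, north=+5); E at (east=3, north=8).
  D is 4 units southeast of E: delta (east=+4, north=-4); D at (east=7, north=4).
  C is 5 units northwest of D: delta (east=-5, north=+5); C at (east=2, north=9).
  B is 8 units northwest of C: delta (east=-8, north=+8); B at (east=-6, north=17).
  A is 2 units northeast of B: delta (east=+2, north=+2); A at (east=-4, north=19).
Therefore A relative to G: (east=-4, north=19).

Answer: A is at (east=-4, north=19) relative to G.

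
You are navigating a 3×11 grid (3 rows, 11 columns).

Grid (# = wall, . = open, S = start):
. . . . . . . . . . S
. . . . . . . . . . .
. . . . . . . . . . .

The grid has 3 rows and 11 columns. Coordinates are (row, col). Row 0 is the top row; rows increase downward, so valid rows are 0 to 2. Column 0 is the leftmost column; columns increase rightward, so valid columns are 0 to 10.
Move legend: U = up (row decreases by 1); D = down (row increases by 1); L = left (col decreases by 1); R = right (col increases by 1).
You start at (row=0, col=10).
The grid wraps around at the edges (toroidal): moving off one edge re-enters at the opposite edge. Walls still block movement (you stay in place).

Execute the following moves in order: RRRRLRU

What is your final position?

Start: (row=0, col=10)
  R (right): (row=0, col=10) -> (row=0, col=0)
  R (right): (row=0, col=0) -> (row=0, col=1)
  R (right): (row=0, col=1) -> (row=0, col=2)
  R (right): (row=0, col=2) -> (row=0, col=3)
  L (left): (row=0, col=3) -> (row=0, col=2)
  R (right): (row=0, col=2) -> (row=0, col=3)
  U (up): (row=0, col=3) -> (row=2, col=3)
Final: (row=2, col=3)

Answer: Final position: (row=2, col=3)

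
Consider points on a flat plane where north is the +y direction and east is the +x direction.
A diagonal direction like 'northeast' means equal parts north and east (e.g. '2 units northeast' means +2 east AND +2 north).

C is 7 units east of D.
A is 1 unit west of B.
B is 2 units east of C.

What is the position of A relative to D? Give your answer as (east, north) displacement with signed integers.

Place D at the origin (east=0, north=0).
  C is 7 units east of D: delta (east=+7, north=+0); C at (east=7, north=0).
  B is 2 units east of C: delta (east=+2, north=+0); B at (east=9, north=0).
  A is 1 unit west of B: delta (east=-1, north=+0); A at (east=8, north=0).
Therefore A relative to D: (east=8, north=0).

Answer: A is at (east=8, north=0) relative to D.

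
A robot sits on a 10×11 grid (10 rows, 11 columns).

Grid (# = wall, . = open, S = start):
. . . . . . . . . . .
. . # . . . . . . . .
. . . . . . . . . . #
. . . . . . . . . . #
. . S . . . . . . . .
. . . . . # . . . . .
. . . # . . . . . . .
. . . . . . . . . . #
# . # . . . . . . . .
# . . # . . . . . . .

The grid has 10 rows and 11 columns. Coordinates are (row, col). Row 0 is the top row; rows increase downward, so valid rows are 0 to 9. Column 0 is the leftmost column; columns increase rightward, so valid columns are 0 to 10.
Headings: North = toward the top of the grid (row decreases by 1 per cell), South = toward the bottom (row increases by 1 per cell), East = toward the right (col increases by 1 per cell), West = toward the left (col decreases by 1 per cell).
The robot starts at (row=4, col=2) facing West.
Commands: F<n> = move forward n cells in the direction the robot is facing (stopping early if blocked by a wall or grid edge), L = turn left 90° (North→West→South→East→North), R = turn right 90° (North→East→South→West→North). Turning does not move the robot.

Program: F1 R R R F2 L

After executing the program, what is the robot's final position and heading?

Start: (row=4, col=2), facing West
  F1: move forward 1, now at (row=4, col=1)
  R: turn right, now facing North
  R: turn right, now facing East
  R: turn right, now facing South
  F2: move forward 2, now at (row=6, col=1)
  L: turn left, now facing East
Final: (row=6, col=1), facing East

Answer: Final position: (row=6, col=1), facing East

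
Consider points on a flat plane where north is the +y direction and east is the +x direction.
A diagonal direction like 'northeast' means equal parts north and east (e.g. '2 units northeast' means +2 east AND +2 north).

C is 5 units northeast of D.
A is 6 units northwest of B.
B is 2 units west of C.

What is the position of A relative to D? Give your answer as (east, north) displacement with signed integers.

Answer: A is at (east=-3, north=11) relative to D.

Derivation:
Place D at the origin (east=0, north=0).
  C is 5 units northeast of D: delta (east=+5, north=+5); C at (east=5, north=5).
  B is 2 units west of C: delta (east=-2, north=+0); B at (east=3, north=5).
  A is 6 units northwest of B: delta (east=-6, north=+6); A at (east=-3, north=11).
Therefore A relative to D: (east=-3, north=11).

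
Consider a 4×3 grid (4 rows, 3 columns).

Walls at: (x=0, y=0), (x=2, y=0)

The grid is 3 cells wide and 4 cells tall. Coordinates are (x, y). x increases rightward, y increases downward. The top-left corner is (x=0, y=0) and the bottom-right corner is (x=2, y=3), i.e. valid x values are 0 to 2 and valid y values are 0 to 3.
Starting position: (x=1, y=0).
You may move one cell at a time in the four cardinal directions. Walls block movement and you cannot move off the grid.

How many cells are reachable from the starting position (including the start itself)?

Answer: Reachable cells: 10

Derivation:
BFS flood-fill from (x=1, y=0):
  Distance 0: (x=1, y=0)
  Distance 1: (x=1, y=1)
  Distance 2: (x=0, y=1), (x=2, y=1), (x=1, y=2)
  Distance 3: (x=0, y=2), (x=2, y=2), (x=1, y=3)
  Distance 4: (x=0, y=3), (x=2, y=3)
Total reachable: 10 (grid has 10 open cells total)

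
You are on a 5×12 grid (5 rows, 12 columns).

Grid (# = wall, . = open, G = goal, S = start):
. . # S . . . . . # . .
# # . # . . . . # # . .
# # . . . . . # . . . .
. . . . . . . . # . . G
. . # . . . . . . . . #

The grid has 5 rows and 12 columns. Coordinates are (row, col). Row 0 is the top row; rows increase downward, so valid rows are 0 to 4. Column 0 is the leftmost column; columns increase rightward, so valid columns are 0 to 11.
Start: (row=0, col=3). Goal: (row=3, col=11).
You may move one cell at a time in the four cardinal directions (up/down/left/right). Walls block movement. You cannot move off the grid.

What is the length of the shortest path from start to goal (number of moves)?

BFS from (row=0, col=3) until reaching (row=3, col=11):
  Distance 0: (row=0, col=3)
  Distance 1: (row=0, col=4)
  Distance 2: (row=0, col=5), (row=1, col=4)
  Distance 3: (row=0, col=6), (row=1, col=5), (row=2, col=4)
  Distance 4: (row=0, col=7), (row=1, col=6), (row=2, col=3), (row=2, col=5), (row=3, col=4)
  Distance 5: (row=0, col=8), (row=1, col=7), (row=2, col=2), (row=2, col=6), (row=3, col=3), (row=3, col=5), (row=4, col=4)
  Distance 6: (row=1, col=2), (row=3, col=2), (row=3, col=6), (row=4, col=3), (row=4, col=5)
  Distance 7: (row=3, col=1), (row=3, col=7), (row=4, col=6)
  Distance 8: (row=3, col=0), (row=4, col=1), (row=4, col=7)
  Distance 9: (row=4, col=0), (row=4, col=8)
  Distance 10: (row=4, col=9)
  Distance 11: (row=3, col=9), (row=4, col=10)
  Distance 12: (row=2, col=9), (row=3, col=10)
  Distance 13: (row=2, col=8), (row=2, col=10), (row=3, col=11)  <- goal reached here
One shortest path (13 moves): (row=0, col=3) -> (row=0, col=4) -> (row=0, col=5) -> (row=0, col=6) -> (row=1, col=6) -> (row=2, col=6) -> (row=3, col=6) -> (row=3, col=7) -> (row=4, col=7) -> (row=4, col=8) -> (row=4, col=9) -> (row=4, col=10) -> (row=3, col=10) -> (row=3, col=11)

Answer: Shortest path length: 13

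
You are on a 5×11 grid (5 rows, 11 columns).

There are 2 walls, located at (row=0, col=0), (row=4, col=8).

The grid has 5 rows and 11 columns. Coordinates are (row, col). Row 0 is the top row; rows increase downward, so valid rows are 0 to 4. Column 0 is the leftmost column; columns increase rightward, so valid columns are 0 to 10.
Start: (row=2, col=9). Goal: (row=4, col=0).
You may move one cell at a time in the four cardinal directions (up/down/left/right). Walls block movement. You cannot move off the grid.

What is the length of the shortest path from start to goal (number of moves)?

Answer: Shortest path length: 11

Derivation:
BFS from (row=2, col=9) until reaching (row=4, col=0):
  Distance 0: (row=2, col=9)
  Distance 1: (row=1, col=9), (row=2, col=8), (row=2, col=10), (row=3, col=9)
  Distance 2: (row=0, col=9), (row=1, col=8), (row=1, col=10), (row=2, col=7), (row=3, col=8), (row=3, col=10), (row=4, col=9)
  Distance 3: (row=0, col=8), (row=0, col=10), (row=1, col=7), (row=2, col=6), (row=3, col=7), (row=4, col=10)
  Distance 4: (row=0, col=7), (row=1, col=6), (row=2, col=5), (row=3, col=6), (row=4, col=7)
  Distance 5: (row=0, col=6), (row=1, col=5), (row=2, col=4), (row=3, col=5), (row=4, col=6)
  Distance 6: (row=0, col=5), (row=1, col=4), (row=2, col=3), (row=3, col=4), (row=4, col=5)
  Distance 7: (row=0, col=4), (row=1, col=3), (row=2, col=2), (row=3, col=3), (row=4, col=4)
  Distance 8: (row=0, col=3), (row=1, col=2), (row=2, col=1), (row=3, col=2), (row=4, col=3)
  Distance 9: (row=0, col=2), (row=1, col=1), (row=2, col=0), (row=3, col=1), (row=4, col=2)
  Distance 10: (row=0, col=1), (row=1, col=0), (row=3, col=0), (row=4, col=1)
  Distance 11: (row=4, col=0)  <- goal reached here
One shortest path (11 moves): (row=2, col=9) -> (row=2, col=8) -> (row=2, col=7) -> (row=2, col=6) -> (row=2, col=5) -> (row=2, col=4) -> (row=2, col=3) -> (row=2, col=2) -> (row=2, col=1) -> (row=2, col=0) -> (row=3, col=0) -> (row=4, col=0)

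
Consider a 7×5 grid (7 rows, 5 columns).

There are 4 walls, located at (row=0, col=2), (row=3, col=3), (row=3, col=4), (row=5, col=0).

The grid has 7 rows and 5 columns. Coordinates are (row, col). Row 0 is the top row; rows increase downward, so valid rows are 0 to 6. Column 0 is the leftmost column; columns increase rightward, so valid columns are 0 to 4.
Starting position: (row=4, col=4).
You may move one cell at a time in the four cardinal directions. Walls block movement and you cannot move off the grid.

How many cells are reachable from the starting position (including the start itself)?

Answer: Reachable cells: 31

Derivation:
BFS flood-fill from (row=4, col=4):
  Distance 0: (row=4, col=4)
  Distance 1: (row=4, col=3), (row=5, col=4)
  Distance 2: (row=4, col=2), (row=5, col=3), (row=6, col=4)
  Distance 3: (row=3, col=2), (row=4, col=1), (row=5, col=2), (row=6, col=3)
  Distance 4: (row=2, col=2), (row=3, col=1), (row=4, col=0), (row=5, col=1), (row=6, col=2)
  Distance 5: (row=1, col=2), (row=2, col=1), (row=2, col=3), (row=3, col=0), (row=6, col=1)
  Distance 6: (row=1, col=1), (row=1, col=3), (row=2, col=0), (row=2, col=4), (row=6, col=0)
  Distance 7: (row=0, col=1), (row=0, col=3), (row=1, col=0), (row=1, col=4)
  Distance 8: (row=0, col=0), (row=0, col=4)
Total reachable: 31 (grid has 31 open cells total)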